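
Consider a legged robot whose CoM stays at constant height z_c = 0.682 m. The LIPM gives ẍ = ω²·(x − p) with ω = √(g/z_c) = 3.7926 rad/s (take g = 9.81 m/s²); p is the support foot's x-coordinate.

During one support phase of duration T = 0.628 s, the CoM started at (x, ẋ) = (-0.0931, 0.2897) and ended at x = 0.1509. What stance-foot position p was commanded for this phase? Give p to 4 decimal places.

p = -0.0559

ωT = 3.7926·0.628 = 2.381753; cosh(ωT) = 5.458123, sinh(ωT) = 5.365735
x(T) = p + (x₀−p)·cosh(ωT) + (ẋ₀/ω)·sinh(ωT) ⇒ p·(1 − cosh) = x(T) − x₀·cosh − (ẋ₀/ω)·sinh
numerator   = 0.1509 − (-0.0931)·5.458123 − (0.2897/3.7926)·5.365735 = 0.249186
denominator = 1 − 5.458123 = -4.458123
p = 0.249186 / -4.458123 = -0.0559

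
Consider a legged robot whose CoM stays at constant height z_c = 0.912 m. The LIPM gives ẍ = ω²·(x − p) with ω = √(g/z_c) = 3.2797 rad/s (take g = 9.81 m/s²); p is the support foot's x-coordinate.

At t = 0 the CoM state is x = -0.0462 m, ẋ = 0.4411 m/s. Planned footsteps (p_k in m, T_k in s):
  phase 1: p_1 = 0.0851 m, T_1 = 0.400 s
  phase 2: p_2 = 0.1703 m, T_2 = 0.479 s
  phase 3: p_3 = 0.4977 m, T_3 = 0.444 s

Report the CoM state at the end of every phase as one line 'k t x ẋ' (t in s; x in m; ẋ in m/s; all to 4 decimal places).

phase 1: p=0.0851, T=0.400, ωT=1.311880, cosh=1.991231, sinh=1.721917; start (x,ẋ)=(-0.046200, 0.441100) → end (x,ẋ)=(0.055239, 0.136832)
phase 2: p=0.1703, T=0.479, ωT=1.570976, cosh=2.509593, sinh=2.301751; start (x,ẋ)=(0.055239, 0.136832) → end (x,ẋ)=(-0.022425, -0.525209)
phase 3: p=0.4977, T=0.444, ωT=1.456187, cosh=2.261347, sinh=2.028224; start (x,ẋ)=(-0.022425, -0.525209) → end (x,ẋ)=(-1.003283, -4.647537)

1 0.4000 0.0552 0.1368
2 0.8790 -0.0224 -0.5252
3 1.3230 -1.0033 -4.6475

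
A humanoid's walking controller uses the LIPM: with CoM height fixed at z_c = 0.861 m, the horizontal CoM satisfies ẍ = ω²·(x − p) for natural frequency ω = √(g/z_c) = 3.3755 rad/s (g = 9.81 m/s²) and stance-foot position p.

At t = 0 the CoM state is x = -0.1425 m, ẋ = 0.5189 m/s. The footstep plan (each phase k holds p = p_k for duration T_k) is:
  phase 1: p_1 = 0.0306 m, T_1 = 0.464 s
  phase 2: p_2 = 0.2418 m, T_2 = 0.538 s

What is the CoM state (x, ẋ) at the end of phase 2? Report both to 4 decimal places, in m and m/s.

x = -0.7153, ẋ = -3.0771

phase 1: p=0.0306, T=0.464, ωT=1.566232, cosh=2.498701, sinh=2.289870; start (x,ẋ)=(-0.142500, 0.518900) → end (x,ẋ)=(-0.049914, -0.041393)
phase 2: p=0.2418, T=0.538, ωT=1.816019, cosh=3.155005, sinh=2.992333; start (x,ẋ)=(-0.049914, -0.041393) → end (x,ẋ)=(-0.715253, -3.077087)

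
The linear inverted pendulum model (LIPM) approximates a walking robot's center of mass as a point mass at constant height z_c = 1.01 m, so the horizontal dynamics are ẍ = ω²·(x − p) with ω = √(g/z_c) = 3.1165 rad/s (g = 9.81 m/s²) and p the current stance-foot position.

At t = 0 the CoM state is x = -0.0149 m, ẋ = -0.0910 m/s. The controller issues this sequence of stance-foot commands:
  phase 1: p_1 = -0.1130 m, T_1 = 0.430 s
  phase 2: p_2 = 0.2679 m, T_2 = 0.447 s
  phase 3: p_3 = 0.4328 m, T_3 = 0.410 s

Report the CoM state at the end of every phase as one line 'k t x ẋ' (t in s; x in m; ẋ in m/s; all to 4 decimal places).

1 0.4300 0.0352 0.3581
2 0.8770 -0.0123 -0.6044
3 1.2870 -0.7489 -3.4646

phase 1: p=-0.1130, T=0.430, ωT=1.340095, cosh=2.040614, sinh=1.778793; start (x,ẋ)=(-0.014900, -0.091000) → end (x,ẋ)=(0.035244, 0.358132)
phase 2: p=0.2679, T=0.447, ωT=1.393075, cosh=2.137764, sinh=1.889453; start (x,ẋ)=(0.035244, 0.358132) → end (x,ẋ)=(-0.012336, -0.604386)
phase 3: p=0.4328, T=0.410, ωT=1.277765, cosh=1.933635, sinh=1.654975; start (x,ẋ)=(-0.012336, -0.604386) → end (x,ẋ)=(-0.748882, -3.464555)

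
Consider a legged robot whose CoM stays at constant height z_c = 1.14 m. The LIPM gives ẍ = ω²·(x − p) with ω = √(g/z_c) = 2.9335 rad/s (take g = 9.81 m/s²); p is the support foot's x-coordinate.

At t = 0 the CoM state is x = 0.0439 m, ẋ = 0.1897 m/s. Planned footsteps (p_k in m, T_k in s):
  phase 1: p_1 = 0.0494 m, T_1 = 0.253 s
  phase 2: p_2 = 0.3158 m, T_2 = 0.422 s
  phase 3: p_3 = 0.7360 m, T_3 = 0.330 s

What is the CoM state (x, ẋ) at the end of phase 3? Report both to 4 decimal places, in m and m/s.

x = -0.5586, ẋ = -3.2328

phase 1: p=0.0494, T=0.253, ωT=0.742175, cosh=1.288289, sinh=0.812212; start (x,ẋ)=(0.043900, 0.189700) → end (x,ẋ)=(0.094838, 0.231284)
phase 2: p=0.3158, T=0.422, ωT=1.237937, cosh=1.869237, sinh=1.579255; start (x,ẋ)=(0.094838, 0.231284) → end (x,ẋ)=(0.027281, -0.591338)
phase 3: p=0.7360, T=0.330, ωT=0.968055, cosh=1.506320, sinh=1.126499; start (x,ẋ)=(0.027281, -0.591338) → end (x,ẋ)=(-0.558639, -3.232767)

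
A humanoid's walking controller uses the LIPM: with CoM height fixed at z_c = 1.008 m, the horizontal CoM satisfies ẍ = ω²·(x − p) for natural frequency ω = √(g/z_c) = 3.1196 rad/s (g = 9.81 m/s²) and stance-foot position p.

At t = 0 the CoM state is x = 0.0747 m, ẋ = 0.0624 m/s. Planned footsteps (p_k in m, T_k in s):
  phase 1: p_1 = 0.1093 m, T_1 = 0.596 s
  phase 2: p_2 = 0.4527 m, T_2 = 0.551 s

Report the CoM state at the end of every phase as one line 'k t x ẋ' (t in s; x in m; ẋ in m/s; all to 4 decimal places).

1 0.5960 0.0582 -0.1329
2 1.1470 -0.7980 -3.7049

phase 1: p=0.1093, T=0.596, ωT=1.859282, cosh=3.287454, sinh=3.131670; start (x,ẋ)=(0.074700, 0.062400) → end (x,ẋ)=(0.058196, -0.132890)
phase 2: p=0.4527, T=0.551, ωT=1.718900, cosh=2.878825, sinh=2.699562; start (x,ẋ)=(0.058196, -0.132890) → end (x,ẋ)=(-0.798006, -3.704906)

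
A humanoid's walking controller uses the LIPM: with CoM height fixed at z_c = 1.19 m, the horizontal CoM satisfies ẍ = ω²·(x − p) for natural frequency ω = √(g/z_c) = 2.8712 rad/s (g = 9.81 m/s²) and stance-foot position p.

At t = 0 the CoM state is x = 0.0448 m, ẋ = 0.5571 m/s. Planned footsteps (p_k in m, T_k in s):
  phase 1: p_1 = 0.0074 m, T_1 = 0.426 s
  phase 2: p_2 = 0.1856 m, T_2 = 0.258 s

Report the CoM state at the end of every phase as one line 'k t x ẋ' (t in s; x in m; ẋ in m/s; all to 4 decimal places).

1 0.4260 0.3775 1.1951
2 0.6840 0.7700 1.9848

phase 1: p=0.0074, T=0.426, ωT=1.223131, cosh=1.846059, sinh=1.551752; start (x,ẋ)=(0.044800, 0.557100) → end (x,ẋ)=(0.377530, 1.195071)
phase 2: p=0.1856, T=0.258, ωT=0.740770, cosh=1.287148, sinh=0.810401; start (x,ẋ)=(0.377530, 1.195071) → end (x,ẋ)=(0.769953, 1.984819)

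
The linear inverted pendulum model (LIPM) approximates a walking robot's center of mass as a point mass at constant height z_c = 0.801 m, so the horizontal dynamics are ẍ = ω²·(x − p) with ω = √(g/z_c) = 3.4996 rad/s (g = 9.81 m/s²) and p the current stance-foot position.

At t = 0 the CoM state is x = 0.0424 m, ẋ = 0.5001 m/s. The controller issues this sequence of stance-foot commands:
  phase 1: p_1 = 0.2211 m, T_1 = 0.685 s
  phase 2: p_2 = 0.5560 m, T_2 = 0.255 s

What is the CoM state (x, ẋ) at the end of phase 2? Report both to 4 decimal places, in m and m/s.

phase 1: p=0.2211, T=0.685, ωT=2.397226, cosh=5.541805, sinh=5.450835; start (x,ẋ)=(0.042400, 0.500100) → end (x,ẋ)=(0.009715, -0.637378)
phase 2: p=0.5560, T=0.255, ωT=0.892398, cosh=1.425324, sinh=1.015652; start (x,ẋ)=(0.009715, -0.637378) → end (x,ẋ)=(-0.407613, -2.850173)

x = -0.4076, ẋ = -2.8502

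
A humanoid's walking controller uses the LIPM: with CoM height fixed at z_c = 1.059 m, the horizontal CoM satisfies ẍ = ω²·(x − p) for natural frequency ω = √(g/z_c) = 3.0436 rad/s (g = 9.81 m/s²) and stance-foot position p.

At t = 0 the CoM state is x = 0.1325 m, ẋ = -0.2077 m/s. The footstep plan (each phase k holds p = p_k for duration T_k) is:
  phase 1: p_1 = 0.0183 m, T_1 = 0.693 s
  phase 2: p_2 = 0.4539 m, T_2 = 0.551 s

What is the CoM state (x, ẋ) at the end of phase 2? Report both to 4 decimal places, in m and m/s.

x = 0.2633, ẋ = -0.3450

phase 1: p=0.0183, T=0.693, ωT=2.109215, cosh=4.181550, sinh=4.060217; start (x,ẋ)=(0.132500, -0.207700) → end (x,ẋ)=(0.218758, 0.542739)
phase 2: p=0.4539, T=0.551, ωT=1.677024, cosh=2.768270, sinh=2.581340; start (x,ẋ)=(0.218758, 0.542739) → end (x,ẋ)=(0.263270, -0.344966)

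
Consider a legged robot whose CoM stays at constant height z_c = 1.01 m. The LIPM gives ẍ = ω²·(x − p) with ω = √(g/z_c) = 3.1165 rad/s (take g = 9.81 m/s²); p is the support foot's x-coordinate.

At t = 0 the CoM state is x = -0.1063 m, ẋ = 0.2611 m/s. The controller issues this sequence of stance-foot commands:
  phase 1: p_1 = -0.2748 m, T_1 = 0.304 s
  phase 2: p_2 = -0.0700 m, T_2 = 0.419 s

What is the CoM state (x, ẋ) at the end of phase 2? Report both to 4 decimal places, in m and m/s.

phase 1: p=-0.2748, T=0.304, ωT=0.947416, cosh=1.483389, sinh=1.095648; start (x,ẋ)=(-0.106300, 0.261100) → end (x,ẋ)=(0.066944, 0.962671)
phase 2: p=-0.0700, T=0.419, ωT=1.305813, cosh=1.980821, sinh=1.709869; start (x,ẋ)=(0.066944, 0.962671) → end (x,ẋ)=(0.729432, 2.636628)

x = 0.7294, ẋ = 2.6366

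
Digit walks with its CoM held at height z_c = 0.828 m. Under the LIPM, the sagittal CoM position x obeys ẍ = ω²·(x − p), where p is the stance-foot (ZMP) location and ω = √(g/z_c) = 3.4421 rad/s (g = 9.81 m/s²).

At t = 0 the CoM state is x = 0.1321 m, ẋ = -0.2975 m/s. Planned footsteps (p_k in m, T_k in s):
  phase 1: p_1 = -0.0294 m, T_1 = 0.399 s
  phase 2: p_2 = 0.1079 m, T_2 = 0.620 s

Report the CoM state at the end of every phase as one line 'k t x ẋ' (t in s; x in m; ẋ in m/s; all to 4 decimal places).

phase 1: p=-0.0294, T=0.399, ωT=1.373398, cosh=2.100995, sinh=1.847750; start (x,ẋ)=(0.132100, -0.297500) → end (x,ẋ)=(0.150210, 0.402117)
phase 2: p=0.1079, T=0.620, ωT=2.134102, cosh=4.283903, sinh=4.165552; start (x,ẋ)=(0.150210, 0.402117) → end (x,ẋ)=(0.775785, 2.329281)

1 0.3990 0.1502 0.4021
2 1.0190 0.7758 2.3293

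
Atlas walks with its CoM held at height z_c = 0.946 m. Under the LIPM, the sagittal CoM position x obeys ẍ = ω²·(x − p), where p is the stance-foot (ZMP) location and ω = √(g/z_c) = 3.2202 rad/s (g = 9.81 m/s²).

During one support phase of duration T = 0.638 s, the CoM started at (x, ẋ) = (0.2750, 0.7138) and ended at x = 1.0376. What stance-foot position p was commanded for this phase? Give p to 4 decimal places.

ωT = 3.2202·0.638 = 2.054488; cosh(ωT) = 3.965499, sinh(ωT) = 3.837340
x(T) = p + (x₀−p)·cosh(ωT) + (ẋ₀/ω)·sinh(ωT) ⇒ p·(1 − cosh) = x(T) − x₀·cosh − (ẋ₀/ω)·sinh
numerator   = 1.0376 − (0.2750)·3.965499 − (0.7138/3.2202)·3.837340 = -0.903509
denominator = 1 − 3.965499 = -2.965499
p = -0.903509 / -2.965499 = 0.3047

p = 0.3047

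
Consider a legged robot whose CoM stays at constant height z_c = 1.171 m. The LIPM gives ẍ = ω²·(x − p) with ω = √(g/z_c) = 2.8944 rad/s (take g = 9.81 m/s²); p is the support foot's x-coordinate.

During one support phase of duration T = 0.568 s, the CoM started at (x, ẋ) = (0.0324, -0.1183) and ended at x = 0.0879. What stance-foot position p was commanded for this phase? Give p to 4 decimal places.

ωT = 2.8944·0.568 = 1.644019; cosh(ωT) = 2.684566, sinh(ωT) = 2.491364
x(T) = p + (x₀−p)·cosh(ωT) + (ẋ₀/ω)·sinh(ωT) ⇒ p·(1 − cosh) = x(T) − x₀·cosh − (ẋ₀/ω)·sinh
numerator   = 0.0879 − (0.0324)·2.684566 − (-0.1183/2.8944)·2.491364 = 0.102747
denominator = 1 − 2.684566 = -1.684566
p = 0.102747 / -1.684566 = -0.0610

p = -0.0610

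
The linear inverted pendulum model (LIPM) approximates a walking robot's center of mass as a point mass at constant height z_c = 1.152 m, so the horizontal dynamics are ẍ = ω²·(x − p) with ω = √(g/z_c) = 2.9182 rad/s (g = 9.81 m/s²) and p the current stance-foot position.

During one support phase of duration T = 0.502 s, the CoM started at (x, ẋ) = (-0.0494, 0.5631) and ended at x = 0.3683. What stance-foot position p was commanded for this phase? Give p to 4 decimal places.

p = -0.0670

ωT = 2.9182·0.502 = 1.464936; cosh(ωT) = 2.279180, sinh(ωT) = 2.048088
x(T) = p + (x₀−p)·cosh(ωT) + (ẋ₀/ω)·sinh(ωT) ⇒ p·(1 − cosh) = x(T) − x₀·cosh − (ẋ₀/ω)·sinh
numerator   = 0.3683 − (-0.0494)·2.279180 − (0.5631/2.9182)·2.048088 = 0.085690
denominator = 1 − 2.279180 = -1.279180
p = 0.085690 / -1.279180 = -0.0670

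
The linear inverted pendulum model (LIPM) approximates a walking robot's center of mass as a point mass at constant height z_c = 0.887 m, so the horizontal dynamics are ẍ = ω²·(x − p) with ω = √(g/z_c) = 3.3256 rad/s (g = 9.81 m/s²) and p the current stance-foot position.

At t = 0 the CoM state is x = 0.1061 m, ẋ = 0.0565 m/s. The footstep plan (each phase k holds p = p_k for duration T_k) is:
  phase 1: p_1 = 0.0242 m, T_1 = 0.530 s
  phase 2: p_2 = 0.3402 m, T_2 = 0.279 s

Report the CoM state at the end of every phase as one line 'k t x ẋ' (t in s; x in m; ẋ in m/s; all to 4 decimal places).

phase 1: p=0.0242, T=0.530, ωT=1.762568, cosh=2.999493, sinh=2.827890; start (x,ẋ)=(0.106100, 0.056500) → end (x,ẋ)=(0.317903, 0.939694)
phase 2: p=0.3402, T=0.279, ωT=0.927842, cosh=1.462226, sinh=1.066820; start (x,ẋ)=(0.317903, 0.939694) → end (x,ẋ)=(0.609041, 1.294939)

1 0.5300 0.3179 0.9397
2 0.8090 0.6090 1.2949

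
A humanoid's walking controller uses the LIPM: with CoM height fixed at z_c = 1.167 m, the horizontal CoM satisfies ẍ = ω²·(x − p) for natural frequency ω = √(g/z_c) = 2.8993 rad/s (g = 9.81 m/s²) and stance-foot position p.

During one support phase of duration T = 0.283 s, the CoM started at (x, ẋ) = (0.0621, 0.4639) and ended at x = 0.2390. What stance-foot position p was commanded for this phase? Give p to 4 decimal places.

ωT = 2.8993·0.283 = 0.820502; cosh(ωT) = 1.355925, sinh(ωT) = 0.915715
x(T) = p + (x₀−p)·cosh(ωT) + (ẋ₀/ω)·sinh(ωT) ⇒ p·(1 − cosh) = x(T) − x₀·cosh − (ẋ₀/ω)·sinh
numerator   = 0.2390 − (0.0621)·1.355925 − (0.4639/2.8993)·0.915715 = 0.008279
denominator = 1 − 1.355925 = -0.355925
p = 0.008279 / -0.355925 = -0.0233

p = -0.0233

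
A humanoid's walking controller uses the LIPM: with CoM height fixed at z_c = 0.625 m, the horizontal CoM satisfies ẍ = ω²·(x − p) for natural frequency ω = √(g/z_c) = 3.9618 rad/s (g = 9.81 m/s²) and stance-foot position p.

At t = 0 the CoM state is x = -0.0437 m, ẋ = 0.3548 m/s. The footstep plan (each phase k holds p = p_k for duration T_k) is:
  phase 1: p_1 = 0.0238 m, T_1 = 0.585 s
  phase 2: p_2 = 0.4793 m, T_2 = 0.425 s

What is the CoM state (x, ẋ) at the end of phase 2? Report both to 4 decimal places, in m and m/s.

x = -0.1881, ẋ = -2.2976

phase 1: p=0.0238, T=0.585, ωT=2.317653, cosh=5.125162, sinh=5.026658; start (x,ẋ)=(-0.043700, 0.354800) → end (x,ẋ)=(0.128015, 0.474171)
phase 2: p=0.4793, T=0.425, ωT=1.683765, cosh=2.785734, sinh=2.600061; start (x,ẋ)=(0.128015, 0.474171) → end (x,ẋ)=(-0.188096, -2.297642)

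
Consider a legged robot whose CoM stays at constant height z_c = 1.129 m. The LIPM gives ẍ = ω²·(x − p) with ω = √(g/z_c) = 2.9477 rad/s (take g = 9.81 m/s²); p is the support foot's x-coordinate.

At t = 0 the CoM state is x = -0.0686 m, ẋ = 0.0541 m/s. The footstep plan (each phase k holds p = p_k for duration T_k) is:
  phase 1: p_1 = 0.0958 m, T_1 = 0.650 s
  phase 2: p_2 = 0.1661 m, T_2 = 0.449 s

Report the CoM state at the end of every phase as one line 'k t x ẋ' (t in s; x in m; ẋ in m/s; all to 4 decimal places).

1 0.6500 -0.4138 -1.4227
2 1.0990 -1.8425 -5.8446

phase 1: p=0.0958, T=0.650, ωT=1.916005, cosh=3.470478, sinh=3.323285; start (x,ẋ)=(-0.068600, 0.054100) → end (x,ẋ)=(-0.413753, -1.422717)
phase 2: p=0.1661, T=0.449, ωT=1.323517, cosh=2.011404, sinh=1.745207; start (x,ẋ)=(-0.413753, -1.422717) → end (x,ẋ)=(-1.842550, -5.844626)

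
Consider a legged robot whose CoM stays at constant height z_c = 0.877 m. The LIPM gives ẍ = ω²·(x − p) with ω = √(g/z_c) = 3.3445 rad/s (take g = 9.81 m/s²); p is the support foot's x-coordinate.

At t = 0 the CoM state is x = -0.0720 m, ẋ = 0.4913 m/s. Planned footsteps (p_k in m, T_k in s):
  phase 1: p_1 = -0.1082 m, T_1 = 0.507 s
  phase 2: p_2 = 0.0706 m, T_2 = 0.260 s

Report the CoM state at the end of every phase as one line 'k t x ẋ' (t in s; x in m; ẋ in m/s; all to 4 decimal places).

phase 1: p=-0.1082, T=0.507, ωT=1.695661, cosh=2.816864, sinh=2.633386; start (x,ẋ)=(-0.072000, 0.491300) → end (x,ẋ)=(0.380609, 1.702752)
phase 2: p=0.0706, T=0.260, ωT=0.869570, cosh=1.402508, sinh=0.983376; start (x,ẋ)=(0.380609, 1.702752) → end (x,ẋ)=(1.006047, 3.407714)

1 0.5070 0.3806 1.7028
2 0.7670 1.0060 3.4077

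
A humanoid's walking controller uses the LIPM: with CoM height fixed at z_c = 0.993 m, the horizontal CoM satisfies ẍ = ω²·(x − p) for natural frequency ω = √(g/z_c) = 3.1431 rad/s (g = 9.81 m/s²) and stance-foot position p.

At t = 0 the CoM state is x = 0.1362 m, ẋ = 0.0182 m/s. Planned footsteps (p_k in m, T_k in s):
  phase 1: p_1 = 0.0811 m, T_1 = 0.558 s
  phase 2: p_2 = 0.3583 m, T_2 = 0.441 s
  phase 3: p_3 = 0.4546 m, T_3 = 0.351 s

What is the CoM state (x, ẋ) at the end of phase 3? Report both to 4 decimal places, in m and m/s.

phase 1: p=0.0811, T=0.558, ωT=1.753850, cosh=2.974953, sinh=2.801847; start (x,ẋ)=(0.136200, 0.018200) → end (x,ẋ)=(0.261244, 0.539381)
phase 2: p=0.3583, T=0.441, ωT=1.386107, cosh=2.124649, sinh=1.874602; start (x,ẋ)=(0.261244, 0.539381) → end (x,ẋ)=(0.473787, 0.574136)
phase 3: p=0.4546, T=0.351, ωT=1.103228, cosh=1.672839, sinh=1.341041; start (x,ẋ)=(0.473787, 0.574136) → end (x,ẋ)=(0.731658, 1.041309)

x = 0.7317, ẋ = 1.0413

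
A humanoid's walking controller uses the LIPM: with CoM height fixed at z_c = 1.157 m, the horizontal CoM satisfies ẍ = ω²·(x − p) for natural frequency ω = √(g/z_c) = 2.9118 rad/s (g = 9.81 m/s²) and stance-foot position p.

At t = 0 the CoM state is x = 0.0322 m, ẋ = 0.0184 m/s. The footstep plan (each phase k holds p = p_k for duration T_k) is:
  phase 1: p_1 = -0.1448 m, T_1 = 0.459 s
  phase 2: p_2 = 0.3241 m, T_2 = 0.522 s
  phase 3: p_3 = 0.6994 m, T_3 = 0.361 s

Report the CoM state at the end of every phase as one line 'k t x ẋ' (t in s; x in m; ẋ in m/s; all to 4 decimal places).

phase 1: p=-0.1448, T=0.459, ωT=1.336516, cosh=2.034261, sinh=1.771501; start (x,ẋ)=(0.032200, 0.018400) → end (x,ẋ)=(0.226458, 0.950442)
phase 2: p=0.3241, T=0.522, ωT=1.519960, cosh=2.395381, sinh=2.176660; start (x,ẋ)=(0.226458, 0.950442) → end (x,ẋ)=(0.800696, 1.657818)
phase 3: p=0.6994, T=0.361, ωT=1.051160, cosh=1.605250, sinh=1.255718; start (x,ẋ)=(0.800696, 1.657818) → end (x,ẋ)=(1.576941, 3.031590)

1 0.4590 0.2265 0.9504
2 0.9810 0.8007 1.6578
3 1.3420 1.5769 3.0316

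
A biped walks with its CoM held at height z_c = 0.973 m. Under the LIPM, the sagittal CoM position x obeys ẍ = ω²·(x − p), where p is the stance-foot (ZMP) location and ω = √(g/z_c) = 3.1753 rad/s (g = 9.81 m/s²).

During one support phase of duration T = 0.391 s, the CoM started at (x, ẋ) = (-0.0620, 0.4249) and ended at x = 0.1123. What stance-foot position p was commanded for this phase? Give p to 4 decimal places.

p = -0.0186

ωT = 3.1753·0.391 = 1.241542; cosh(ωT) = 1.874943, sinh(ωT) = 1.586004
x(T) = p + (x₀−p)·cosh(ωT) + (ẋ₀/ω)·sinh(ωT) ⇒ p·(1 − cosh) = x(T) − x₀·cosh − (ẋ₀/ω)·sinh
numerator   = 0.1123 − (-0.0620)·1.874943 − (0.4249/3.1753)·1.586004 = 0.016317
denominator = 1 − 1.874943 = -0.874943
p = 0.016317 / -0.874943 = -0.0186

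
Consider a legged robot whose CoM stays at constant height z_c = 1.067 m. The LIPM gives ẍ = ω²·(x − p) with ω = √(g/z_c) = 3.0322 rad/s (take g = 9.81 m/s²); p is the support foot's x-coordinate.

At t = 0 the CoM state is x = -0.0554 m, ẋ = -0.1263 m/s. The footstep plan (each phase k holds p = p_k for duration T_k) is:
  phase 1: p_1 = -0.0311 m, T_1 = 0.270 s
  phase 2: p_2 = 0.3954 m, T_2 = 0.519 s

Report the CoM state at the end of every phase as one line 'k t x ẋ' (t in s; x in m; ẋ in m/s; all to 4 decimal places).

1 0.2700 -0.1020 -0.2383
2 0.7890 -1.0376 -4.0819

phase 1: p=-0.0311, T=0.270, ωT=0.818694, cosh=1.354272, sinh=0.913265; start (x,ẋ)=(-0.055400, -0.126300) → end (x,ẋ)=(-0.102049, -0.238336)
phase 2: p=0.3954, T=0.519, ωT=1.573712, cosh=2.515899, sinh=2.308624; start (x,ẋ)=(-0.102049, -0.238336) → end (x,ẋ)=(-1.037593, -4.081877)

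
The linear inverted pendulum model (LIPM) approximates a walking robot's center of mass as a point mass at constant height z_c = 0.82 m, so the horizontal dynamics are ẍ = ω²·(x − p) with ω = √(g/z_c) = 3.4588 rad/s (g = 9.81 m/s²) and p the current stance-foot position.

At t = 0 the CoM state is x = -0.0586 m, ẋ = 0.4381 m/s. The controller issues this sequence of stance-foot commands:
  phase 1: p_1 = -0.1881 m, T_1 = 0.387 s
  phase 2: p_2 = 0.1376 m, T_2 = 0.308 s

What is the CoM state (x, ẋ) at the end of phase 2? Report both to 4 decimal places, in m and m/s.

phase 1: p=-0.1881, T=0.387, ωT=1.338556, cosh=2.037878, sinh=1.775654; start (x,ẋ)=(-0.058600, 0.438100) → end (x,ẋ)=(0.300714, 1.688135)
phase 2: p=0.1376, T=0.308, ωT=1.065310, cosh=1.623180, sinh=1.278559; start (x,ẋ)=(0.300714, 1.688135) → end (x,ẋ)=(1.026389, 3.461483)

x = 1.0264, ẋ = 3.4615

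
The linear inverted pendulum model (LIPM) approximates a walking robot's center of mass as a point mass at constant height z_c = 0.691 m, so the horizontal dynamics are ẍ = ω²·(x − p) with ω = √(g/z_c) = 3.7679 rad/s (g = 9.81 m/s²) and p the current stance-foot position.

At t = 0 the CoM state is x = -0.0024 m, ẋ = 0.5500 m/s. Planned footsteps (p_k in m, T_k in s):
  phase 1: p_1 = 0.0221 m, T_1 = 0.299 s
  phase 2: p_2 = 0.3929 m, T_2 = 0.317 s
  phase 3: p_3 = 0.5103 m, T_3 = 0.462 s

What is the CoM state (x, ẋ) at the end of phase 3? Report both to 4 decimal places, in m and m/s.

x = 0.1912, ẋ = -1.0394

phase 1: p=0.0221, T=0.299, ωT=1.126602, cosh=1.704644, sinh=1.380511; start (x,ẋ)=(-0.002400, 0.550000) → end (x,ẋ)=(0.181849, 0.810114)
phase 2: p=0.3929, T=0.317, ωT=1.194424, cosh=1.802267, sinh=1.499389; start (x,ẋ)=(0.181849, 0.810114) → end (x,ẋ)=(0.334905, 0.267702)
phase 3: p=0.5103, T=0.462, ωT=1.740770, cosh=2.938558, sinh=2.763173; start (x,ẋ)=(0.334905, 0.267702) → end (x,ẋ)=(0.191210, -1.039440)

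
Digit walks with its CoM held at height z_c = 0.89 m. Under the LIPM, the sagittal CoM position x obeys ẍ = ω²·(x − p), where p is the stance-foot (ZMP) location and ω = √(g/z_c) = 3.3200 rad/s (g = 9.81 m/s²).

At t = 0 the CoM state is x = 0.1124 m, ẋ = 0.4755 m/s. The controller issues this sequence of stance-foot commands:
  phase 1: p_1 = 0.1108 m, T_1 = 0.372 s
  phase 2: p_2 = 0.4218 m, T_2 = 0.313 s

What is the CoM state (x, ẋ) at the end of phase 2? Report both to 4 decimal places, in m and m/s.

phase 1: p=0.1108, T=0.372, ωT=1.235040, cosh=1.864670, sinh=1.573846; start (x,ẋ)=(0.112400, 0.475500) → end (x,ẋ)=(0.339194, 0.895011)
phase 2: p=0.4218, T=0.313, ωT=1.039160, cosh=1.590297, sinh=1.236545; start (x,ẋ)=(0.339194, 0.895011) → end (x,ẋ)=(0.623782, 1.084209)

x = 0.6238, ẋ = 1.0842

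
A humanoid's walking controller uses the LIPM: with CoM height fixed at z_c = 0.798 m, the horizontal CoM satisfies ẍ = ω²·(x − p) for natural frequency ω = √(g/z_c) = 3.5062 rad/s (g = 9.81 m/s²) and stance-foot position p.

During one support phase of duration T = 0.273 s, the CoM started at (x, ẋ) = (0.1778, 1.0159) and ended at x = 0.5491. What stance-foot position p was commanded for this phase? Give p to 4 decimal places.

ωT = 3.5062·0.273 = 0.957193; cosh(ωT) = 1.494172, sinh(ωT) = 1.110203
x(T) = p + (x₀−p)·cosh(ωT) + (ẋ₀/ω)·sinh(ωT) ⇒ p·(1 − cosh) = x(T) − x₀·cosh − (ẋ₀/ω)·sinh
numerator   = 0.5491 − (0.1778)·1.494172 − (1.0159/3.5062)·1.110203 = -0.038238
denominator = 1 − 1.494172 = -0.494172
p = -0.038238 / -0.494172 = 0.0774

p = 0.0774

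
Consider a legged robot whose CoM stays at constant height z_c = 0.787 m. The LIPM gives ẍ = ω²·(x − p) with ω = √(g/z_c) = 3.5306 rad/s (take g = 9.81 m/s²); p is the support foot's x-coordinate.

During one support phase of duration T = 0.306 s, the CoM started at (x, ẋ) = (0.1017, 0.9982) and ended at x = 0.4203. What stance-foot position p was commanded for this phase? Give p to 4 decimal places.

p = 0.1792

ωT = 3.5306·0.306 = 1.080364; cosh(ωT) = 1.642611, sinh(ωT) = 1.303139
x(T) = p + (x₀−p)·cosh(ωT) + (ẋ₀/ω)·sinh(ωT) ⇒ p·(1 − cosh) = x(T) − x₀·cosh − (ẋ₀/ω)·sinh
numerator   = 0.4203 − (0.1017)·1.642611 − (0.9982/3.5306)·1.303139 = -0.115188
denominator = 1 − 1.642611 = -0.642611
p = -0.115188 / -0.642611 = 0.1792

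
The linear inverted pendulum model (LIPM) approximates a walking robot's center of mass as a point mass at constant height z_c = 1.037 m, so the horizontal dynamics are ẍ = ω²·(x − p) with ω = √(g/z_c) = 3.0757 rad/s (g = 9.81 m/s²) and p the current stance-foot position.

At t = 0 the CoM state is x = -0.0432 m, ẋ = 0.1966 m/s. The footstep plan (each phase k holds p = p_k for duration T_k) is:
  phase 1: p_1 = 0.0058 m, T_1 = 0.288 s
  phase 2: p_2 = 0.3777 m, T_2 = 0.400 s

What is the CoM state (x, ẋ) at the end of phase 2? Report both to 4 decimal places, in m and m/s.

x = -0.2579, ẋ = -1.5788

phase 1: p=0.0058, T=0.288, ωT=0.885802, cosh=1.418655, sinh=1.006272; start (x,ẋ)=(-0.043200, 0.196600) → end (x,ẋ)=(0.000607, 0.127253)
phase 2: p=0.3777, T=0.400, ωT=1.230280, cosh=1.857199, sinh=1.564988; start (x,ẋ)=(0.000607, 0.127253) → end (x,ẋ)=(-0.257887, -1.578777)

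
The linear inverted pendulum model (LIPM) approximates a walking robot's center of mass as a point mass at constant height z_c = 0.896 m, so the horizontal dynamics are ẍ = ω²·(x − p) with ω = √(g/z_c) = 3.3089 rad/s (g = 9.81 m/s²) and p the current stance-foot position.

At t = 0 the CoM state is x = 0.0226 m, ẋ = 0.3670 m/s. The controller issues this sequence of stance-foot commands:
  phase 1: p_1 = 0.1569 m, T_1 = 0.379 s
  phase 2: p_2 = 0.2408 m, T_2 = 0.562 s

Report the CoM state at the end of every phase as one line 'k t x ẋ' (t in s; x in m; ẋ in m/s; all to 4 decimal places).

1 0.3790 0.0809 -0.0198
2 0.9410 -0.3037 -1.7224

phase 1: p=0.1569, T=0.379, ωT=1.254073, cosh=1.894964, sinh=1.609624; start (x,ẋ)=(0.022600, 0.367000) → end (x,ẋ)=(0.080935, -0.019841)
phase 2: p=0.2408, T=0.562, ωT=1.859602, cosh=3.288457, sinh=3.132722; start (x,ẋ)=(0.080935, -0.019841) → end (x,ẋ)=(-0.303696, -1.722391)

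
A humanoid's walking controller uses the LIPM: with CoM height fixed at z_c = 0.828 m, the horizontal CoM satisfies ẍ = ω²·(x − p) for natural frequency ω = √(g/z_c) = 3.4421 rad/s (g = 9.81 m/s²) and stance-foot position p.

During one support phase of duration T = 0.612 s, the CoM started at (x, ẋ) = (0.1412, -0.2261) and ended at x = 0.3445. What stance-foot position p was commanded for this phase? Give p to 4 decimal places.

p = -0.0068

ωT = 3.4421·0.612 = 2.106565; cosh(ωT) = 4.170807, sinh(ωT) = 4.049152
x(T) = p + (x₀−p)·cosh(ωT) + (ẋ₀/ω)·sinh(ωT) ⇒ p·(1 − cosh) = x(T) − x₀·cosh − (ẋ₀/ω)·sinh
numerator   = 0.3445 − (0.1412)·4.170807 − (-0.2261/3.4421)·4.049152 = 0.021557
denominator = 1 − 4.170807 = -3.170807
p = 0.021557 / -3.170807 = -0.0068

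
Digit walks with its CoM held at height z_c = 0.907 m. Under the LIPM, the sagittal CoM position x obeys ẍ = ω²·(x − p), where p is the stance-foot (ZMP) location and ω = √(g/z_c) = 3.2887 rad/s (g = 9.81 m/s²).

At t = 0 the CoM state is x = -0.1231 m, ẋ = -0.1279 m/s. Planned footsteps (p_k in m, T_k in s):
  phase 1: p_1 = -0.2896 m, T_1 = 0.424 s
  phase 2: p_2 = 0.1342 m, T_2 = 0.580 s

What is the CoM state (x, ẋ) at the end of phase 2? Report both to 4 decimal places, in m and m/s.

x = 0.4123, ẋ = 1.0967

phase 1: p=-0.2896, T=0.424, ωT=1.394409, cosh=2.140285, sinh=1.892305; start (x,ẋ)=(-0.123100, -0.127900) → end (x,ẋ)=(-0.006836, 0.762424)
phase 2: p=0.1342, T=0.580, ωT=1.907446, cosh=3.442161, sinh=3.293702; start (x,ẋ)=(-0.006836, 0.762424) → end (x,ẋ)=(0.412316, 1.096688)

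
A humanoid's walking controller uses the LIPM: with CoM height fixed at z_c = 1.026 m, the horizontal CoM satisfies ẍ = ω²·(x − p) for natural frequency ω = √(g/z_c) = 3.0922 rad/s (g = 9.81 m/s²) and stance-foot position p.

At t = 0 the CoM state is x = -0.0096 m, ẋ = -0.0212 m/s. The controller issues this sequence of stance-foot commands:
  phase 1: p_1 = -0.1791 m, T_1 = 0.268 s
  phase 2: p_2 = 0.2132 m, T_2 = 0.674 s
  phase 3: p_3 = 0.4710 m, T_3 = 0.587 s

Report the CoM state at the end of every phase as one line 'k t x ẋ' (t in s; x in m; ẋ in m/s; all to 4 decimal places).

phase 1: p=-0.1791, T=0.268, ωT=0.828710, cosh=1.363487, sinh=0.926875; start (x,ẋ)=(-0.009600, -0.021200) → end (x,ẋ)=(0.045656, 0.456895)
phase 2: p=0.2132, T=0.674, ωT=2.084143, cosh=4.081056, sinh=3.956642; start (x,ẋ)=(0.045656, 0.456895) → end (x,ẋ)=(0.114068, -0.185237)
phase 3: p=0.4710, T=0.587, ωT=1.815121, cosh=3.152320, sinh=2.989502; start (x,ẋ)=(0.114068, -0.185237) → end (x,ẋ)=(-0.833250, -3.883458)

1 0.2680 0.0457 0.4569
2 0.9420 0.1141 -0.1852
3 1.5290 -0.8332 -3.8835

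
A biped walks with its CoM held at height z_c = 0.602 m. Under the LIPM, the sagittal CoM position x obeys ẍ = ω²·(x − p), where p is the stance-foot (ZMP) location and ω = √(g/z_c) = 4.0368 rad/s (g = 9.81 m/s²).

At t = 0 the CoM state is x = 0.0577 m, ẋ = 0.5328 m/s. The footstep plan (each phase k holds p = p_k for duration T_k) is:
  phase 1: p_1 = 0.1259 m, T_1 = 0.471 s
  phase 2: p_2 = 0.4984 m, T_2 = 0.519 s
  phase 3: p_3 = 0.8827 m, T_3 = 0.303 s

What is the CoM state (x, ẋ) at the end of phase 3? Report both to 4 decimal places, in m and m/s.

x = 0.9188, ẋ = 0.6613

phase 1: p=0.1259, T=0.471, ωT=1.901333, cosh=3.422090, sinh=3.272721; start (x,ẋ)=(0.057700, 0.532800) → end (x,ẋ)=(0.324466, 0.922278)
phase 2: p=0.4984, T=0.519, ωT=2.095099, cosh=4.124653, sinh=4.001595; start (x,ẋ)=(0.324466, 0.922278) → end (x,ẋ)=(0.695217, 0.994407)
phase 3: p=0.8827, T=0.303, ωT=1.223150, cosh=1.846089, sinh=1.551787; start (x,ẋ)=(0.695217, 0.994407) → end (x,ẋ)=(0.918849, 0.661321)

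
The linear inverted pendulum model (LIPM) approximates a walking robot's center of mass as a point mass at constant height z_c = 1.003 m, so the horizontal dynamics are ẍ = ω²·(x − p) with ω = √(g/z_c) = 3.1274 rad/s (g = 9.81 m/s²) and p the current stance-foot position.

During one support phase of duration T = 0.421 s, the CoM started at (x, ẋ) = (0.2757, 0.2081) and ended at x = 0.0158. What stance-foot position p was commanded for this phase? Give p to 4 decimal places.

ωT = 3.1274·0.421 = 1.316635; cosh(ωT) = 1.999442, sinh(ωT) = 1.731406
x(T) = p + (x₀−p)·cosh(ωT) + (ẋ₀/ω)·sinh(ωT) ⇒ p·(1 − cosh) = x(T) − x₀·cosh − (ẋ₀/ω)·sinh
numerator   = 0.0158 − (0.2757)·1.999442 − (0.2081/3.1274)·1.731406 = -0.650655
denominator = 1 − 1.999442 = -0.999442
p = -0.650655 / -0.999442 = 0.6510

p = 0.6510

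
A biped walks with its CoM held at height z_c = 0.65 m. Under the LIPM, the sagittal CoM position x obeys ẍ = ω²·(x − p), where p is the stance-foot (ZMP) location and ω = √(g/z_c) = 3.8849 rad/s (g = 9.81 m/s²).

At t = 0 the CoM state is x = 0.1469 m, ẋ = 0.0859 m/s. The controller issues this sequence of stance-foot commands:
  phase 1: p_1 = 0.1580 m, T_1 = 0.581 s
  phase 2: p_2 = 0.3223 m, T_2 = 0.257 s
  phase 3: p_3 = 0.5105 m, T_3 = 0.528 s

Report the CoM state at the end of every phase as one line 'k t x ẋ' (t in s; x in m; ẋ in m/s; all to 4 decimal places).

phase 1: p=0.1580, T=0.581, ωT=2.257127, cosh=4.830123, sinh=4.725472; start (x,ẋ)=(0.146900, 0.085900) → end (x,ẋ)=(0.208872, 0.211134)
phase 2: p=0.3223, T=0.257, ωT=0.998419, cosh=1.541225, sinh=1.172764; start (x,ẋ)=(0.208872, 0.211134) → end (x,ẋ)=(0.211218, -0.191382)
phase 3: p=0.5105, T=0.528, ωT=2.051227, cosh=3.953008, sinh=3.824431; start (x,ẋ)=(0.211218, -0.191382) → end (x,ẋ)=(-0.860967, -5.203126)

1 0.5810 0.2089 0.2111
2 0.8380 0.2112 -0.1914
3 1.3660 -0.8610 -5.2031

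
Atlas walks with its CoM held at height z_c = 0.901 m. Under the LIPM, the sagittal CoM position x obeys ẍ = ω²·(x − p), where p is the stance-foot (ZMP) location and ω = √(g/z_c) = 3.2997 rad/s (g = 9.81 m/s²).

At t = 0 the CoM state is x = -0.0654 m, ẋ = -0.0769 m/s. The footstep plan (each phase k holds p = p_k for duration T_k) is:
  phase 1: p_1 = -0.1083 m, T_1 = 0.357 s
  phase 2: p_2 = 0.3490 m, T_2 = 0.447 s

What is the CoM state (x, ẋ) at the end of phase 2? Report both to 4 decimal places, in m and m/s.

phase 1: p=-0.1083, T=0.357, ωT=1.177993, cosh=1.777872, sinh=1.469976; start (x,ẋ)=(-0.065400, -0.076900) → end (x,ẋ)=(-0.066287, 0.071367)
phase 2: p=0.3490, T=0.447, ωT=1.474966, cosh=2.299837, sinh=2.071050; start (x,ẋ)=(-0.066287, 0.071367) → end (x,ẋ)=(-0.561299, -2.673876)

x = -0.5613, ẋ = -2.6739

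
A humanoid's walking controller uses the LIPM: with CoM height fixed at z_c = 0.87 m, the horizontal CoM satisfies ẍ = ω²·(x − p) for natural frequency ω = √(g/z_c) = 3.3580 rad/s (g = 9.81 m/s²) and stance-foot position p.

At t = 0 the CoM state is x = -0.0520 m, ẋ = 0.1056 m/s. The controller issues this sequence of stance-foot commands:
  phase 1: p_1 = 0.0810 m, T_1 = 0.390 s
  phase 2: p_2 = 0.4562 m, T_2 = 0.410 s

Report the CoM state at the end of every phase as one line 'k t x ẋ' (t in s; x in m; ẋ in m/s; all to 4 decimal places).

1 0.3900 -0.1293 -0.5572
2 0.8000 -1.0854 -4.8210

phase 1: p=0.0810, T=0.390, ωT=1.309620, cosh=1.987344, sinh=1.717422; start (x,ẋ)=(-0.052000, 0.105600) → end (x,ẋ)=(-0.129309, -0.557161)
phase 2: p=0.4562, T=0.410, ωT=1.376780, cosh=2.107256, sinh=1.854867; start (x,ẋ)=(-0.129309, -0.557161) → end (x,ẋ)=(-1.085377, -4.821004)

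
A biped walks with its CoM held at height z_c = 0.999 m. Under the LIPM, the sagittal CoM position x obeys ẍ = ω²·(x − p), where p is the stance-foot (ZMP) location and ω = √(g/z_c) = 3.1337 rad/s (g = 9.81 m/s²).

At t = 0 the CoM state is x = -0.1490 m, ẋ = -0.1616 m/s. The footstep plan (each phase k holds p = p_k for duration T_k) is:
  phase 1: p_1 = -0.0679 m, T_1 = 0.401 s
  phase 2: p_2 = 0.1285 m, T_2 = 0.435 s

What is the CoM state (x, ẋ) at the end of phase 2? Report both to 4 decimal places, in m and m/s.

phase 1: p=-0.0679, T=0.401, ωT=1.256614, cosh=1.899060, sinh=1.614444; start (x,ẋ)=(-0.149000, -0.161600) → end (x,ẋ)=(-0.305168, -0.717188)
phase 2: p=0.1285, T=0.435, ωT=1.363160, cosh=2.082187, sinh=1.826336; start (x,ẋ)=(-0.305168, -0.717188) → end (x,ẋ)=(-1.192459, -3.975283)

x = -1.1925, ẋ = -3.9753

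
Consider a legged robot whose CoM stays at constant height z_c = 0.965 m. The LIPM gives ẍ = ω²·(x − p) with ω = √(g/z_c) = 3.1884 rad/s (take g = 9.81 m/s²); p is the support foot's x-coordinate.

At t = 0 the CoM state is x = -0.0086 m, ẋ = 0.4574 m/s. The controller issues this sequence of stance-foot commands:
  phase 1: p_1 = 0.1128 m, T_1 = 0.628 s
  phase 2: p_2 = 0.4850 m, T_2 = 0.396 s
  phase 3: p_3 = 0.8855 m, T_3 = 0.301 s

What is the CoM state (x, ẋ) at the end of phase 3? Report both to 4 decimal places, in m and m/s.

x = -0.6998, ẋ = -4.4245

phase 1: p=0.1128, T=0.628, ωT=2.002315, cosh=3.770603, sinh=3.635580; start (x,ẋ)=(-0.008600, 0.457400) → end (x,ẋ)=(0.176600, 0.317443)
phase 2: p=0.4850, T=0.396, ωT=1.262606, cosh=1.908769, sinh=1.625853; start (x,ẋ)=(0.176600, 0.317443) → end (x,ẋ)=(0.058209, -0.992779)
phase 3: p=0.8855, T=0.301, ωT=0.959708, cosh=1.496970, sinh=1.113965; start (x,ẋ)=(0.058209, -0.992779) → end (x,ẋ)=(-0.699787, -4.424504)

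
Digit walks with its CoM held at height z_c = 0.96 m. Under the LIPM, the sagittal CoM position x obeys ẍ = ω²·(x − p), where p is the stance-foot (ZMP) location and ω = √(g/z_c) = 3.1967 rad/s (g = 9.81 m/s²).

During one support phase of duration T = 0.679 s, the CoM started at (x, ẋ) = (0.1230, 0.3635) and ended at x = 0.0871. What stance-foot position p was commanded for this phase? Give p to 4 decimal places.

p = 0.2764

ωT = 3.1967·0.679 = 2.170559; cosh(ωT) = 4.438649, sinh(ωT) = 4.324535
x(T) = p + (x₀−p)·cosh(ωT) + (ẋ₀/ω)·sinh(ωT) ⇒ p·(1 − cosh) = x(T) − x₀·cosh − (ẋ₀/ω)·sinh
numerator   = 0.0871 − (0.1230)·4.438649 − (0.3635/3.1967)·4.324535 = -0.950601
denominator = 1 − 4.438649 = -3.438649
p = -0.950601 / -3.438649 = 0.2764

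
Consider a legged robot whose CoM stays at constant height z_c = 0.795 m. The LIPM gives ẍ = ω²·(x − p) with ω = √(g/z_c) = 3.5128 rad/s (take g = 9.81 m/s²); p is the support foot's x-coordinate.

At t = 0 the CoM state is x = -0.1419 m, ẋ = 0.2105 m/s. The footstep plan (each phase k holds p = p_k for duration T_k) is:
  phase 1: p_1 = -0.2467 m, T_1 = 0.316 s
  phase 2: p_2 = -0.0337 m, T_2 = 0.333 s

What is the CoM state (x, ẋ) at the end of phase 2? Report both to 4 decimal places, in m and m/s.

x = 0.3975, ẋ = 1.7310

phase 1: p=-0.2467, T=0.316, ωT=1.110045, cosh=1.682019, sinh=1.352475; start (x,ẋ)=(-0.141900, 0.210500) → end (x,ẋ)=(0.010621, 0.851967)
phase 2: p=-0.0337, T=0.333, ωT=1.169762, cosh=1.765834, sinh=1.455393; start (x,ẋ)=(0.010621, 0.851967) → end (x,ẋ)=(0.397543, 1.731024)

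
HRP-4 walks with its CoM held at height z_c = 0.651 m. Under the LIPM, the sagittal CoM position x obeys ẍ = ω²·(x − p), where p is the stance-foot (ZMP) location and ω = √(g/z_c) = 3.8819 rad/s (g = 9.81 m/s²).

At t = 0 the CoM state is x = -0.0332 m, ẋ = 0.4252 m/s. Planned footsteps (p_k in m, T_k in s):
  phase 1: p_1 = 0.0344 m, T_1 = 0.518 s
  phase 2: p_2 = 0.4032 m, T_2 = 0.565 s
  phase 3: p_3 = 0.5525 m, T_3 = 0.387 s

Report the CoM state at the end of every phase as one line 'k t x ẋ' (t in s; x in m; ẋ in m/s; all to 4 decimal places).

1 0.5180 0.1792 0.6540
2 1.0830 0.1322 -0.8820
3 1.4700 -0.9233 -5.5620

phase 1: p=0.0344, T=0.518, ωT=2.010824, cosh=3.801675, sinh=3.667796; start (x,ẋ)=(-0.033200, 0.425200) → end (x,ẋ)=(0.179155, 0.653982)
phase 2: p=0.4032, T=0.565, ωT=2.193273, cosh=4.538031, sinh=4.426480; start (x,ẋ)=(0.179155, 0.653982) → end (x,ẋ)=(0.132205, -0.882006)
phase 3: p=0.5525, T=0.387, ωT=1.502295, cosh=2.357303, sinh=2.134685; start (x,ẋ)=(0.132205, -0.882006) → end (x,ẋ)=(-0.923285, -5.561987)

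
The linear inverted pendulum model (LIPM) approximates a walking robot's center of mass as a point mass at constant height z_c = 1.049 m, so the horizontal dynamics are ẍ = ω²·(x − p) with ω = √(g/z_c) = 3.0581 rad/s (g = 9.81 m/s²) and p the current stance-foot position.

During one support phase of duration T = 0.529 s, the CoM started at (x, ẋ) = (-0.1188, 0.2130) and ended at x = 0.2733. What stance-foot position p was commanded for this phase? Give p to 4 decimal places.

ωT = 3.0581·0.529 = 1.617735; cosh(ωT) = 2.620002, sinh(ωT) = 2.421655
x(T) = p + (x₀−p)·cosh(ωT) + (ẋ₀/ω)·sinh(ωT) ⇒ p·(1 − cosh) = x(T) − x₀·cosh − (ẋ₀/ω)·sinh
numerator   = 0.2733 − (-0.1188)·2.620002 − (0.2130/3.0581)·2.421655 = 0.415885
denominator = 1 − 2.620002 = -1.620002
p = 0.415885 / -1.620002 = -0.2567

p = -0.2567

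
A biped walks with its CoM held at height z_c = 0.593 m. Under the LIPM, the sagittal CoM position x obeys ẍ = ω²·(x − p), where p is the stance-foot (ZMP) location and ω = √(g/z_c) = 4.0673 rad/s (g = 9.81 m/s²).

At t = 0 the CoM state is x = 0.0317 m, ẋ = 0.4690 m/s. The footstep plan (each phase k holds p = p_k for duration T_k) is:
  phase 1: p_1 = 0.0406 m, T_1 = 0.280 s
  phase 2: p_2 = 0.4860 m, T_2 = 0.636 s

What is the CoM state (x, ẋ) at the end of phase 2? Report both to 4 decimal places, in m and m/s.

x = -0.2834, ẋ = -2.9809

phase 1: p=0.0406, T=0.280, ωT=1.138844, cosh=1.721672, sinh=1.401483; start (x,ẋ)=(0.031700, 0.469000) → end (x,ẋ)=(0.186882, 0.756732)
phase 2: p=0.4860, T=0.636, ωT=2.586803, cosh=6.681241, sinh=6.605981; start (x,ẋ)=(0.186882, 0.756732) → end (x,ẋ)=(-0.283419, -2.980943)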